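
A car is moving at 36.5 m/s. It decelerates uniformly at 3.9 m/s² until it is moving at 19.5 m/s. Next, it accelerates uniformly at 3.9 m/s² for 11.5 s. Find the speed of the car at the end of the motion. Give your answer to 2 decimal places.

64.35 m/s

Phase 1 (decelerating): v₀ = 36.5 m/s, a = -3.9 m/s².
v = v₀ + at → t = (19.5 − 36.5) / -3.9 = 4.36 s
v² = v₀² + 2aΔx → Δx = (19.5² − 36.5²)/(2·-3.9) = 122 m

Phase 2 (accelerating): v₀ = 19.5 m/s, a = 3.9 m/s².
v = v₀ + at = 19.5 + (3.9)(11.5) = 64.3 m/s
Δx = v₀t + ½at² = 19.5·11.5 + 0.5·3.9·11.5² = 482 m
Final speed = 64.3 m/s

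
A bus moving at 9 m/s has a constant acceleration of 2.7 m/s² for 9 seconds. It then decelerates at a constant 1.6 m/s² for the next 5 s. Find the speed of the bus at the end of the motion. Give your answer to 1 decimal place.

25.3 m/s

Phase 1 (accelerating): v₀ = 9.00 m/s, a = 2.7 m/s².
v = v₀ + at = 9.00 + (2.7)(9) = 33.3 m/s
Δx = v₀t + ½at² = 9.00·9 + 0.5·2.7·9² = 190 m

Phase 2 (decelerating): v₀ = 33.3 m/s, a = -1.6 m/s².
v = v₀ + at = 33.3 + (-1.6)(5) = 25.3 m/s
Δx = v₀t + ½at² = 33.3·5 + 0.5·-1.6·5² = 146 m
Final speed = 25.3 m/s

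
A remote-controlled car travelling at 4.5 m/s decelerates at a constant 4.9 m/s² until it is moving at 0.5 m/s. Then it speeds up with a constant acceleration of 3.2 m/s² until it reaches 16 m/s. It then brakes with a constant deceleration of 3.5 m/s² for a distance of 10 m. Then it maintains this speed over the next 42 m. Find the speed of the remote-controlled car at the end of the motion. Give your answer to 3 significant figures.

Phase 1 (decelerating): v₀ = 4.50 m/s, a = -4.9 m/s².
v = v₀ + at → t = (0.5 − 4.50) / -4.9 = 0.816 s
v² = v₀² + 2aΔx → Δx = (0.5² − 4.50²)/(2·-4.9) = 2.04 m

Phase 2 (accelerating): v₀ = 0.500 m/s, a = 3.2 m/s².
v = v₀ + at → t = (16 − 0.500) / 3.2 = 4.84 s
v² = v₀² + 2aΔx → Δx = (16² − 0.500²)/(2·3.2) = 40.0 m

Phase 3 (decelerating): v₀ = 16.0 m/s, a = -3.5 m/s².
v² = v₀² + 2aΔx = 16.0² + 2·-3.5·10 = 186 → v = 13.6 m/s
t = (v − v₀)/a = (13.6 − 16.0)/-3.5 = 0.675 s

Phase 4 (constant speed): v₀ = 13.6 m/s, a = 0 m/s².
Constant speed: t = d/v = 42/13.6 = 3.08 s
Final speed = 13.6 m/s

13.6 m/s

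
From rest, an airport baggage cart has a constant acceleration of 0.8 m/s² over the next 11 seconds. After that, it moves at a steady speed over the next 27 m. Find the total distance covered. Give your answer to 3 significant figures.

Phase 1 (accelerating): v₀ = 0 m/s, a = 0.8 m/s².
v = v₀ + at = 0 + (0.8)(11) = 8.80 m/s
Δx = v₀t + ½at² = 0·11 + 0.5·0.8·11² = 48.4 m

Phase 2 (constant speed): v₀ = 8.80 m/s, a = 0 m/s².
Constant speed: t = d/v = 27/8.80 = 3.07 s
Total distance = 48.4 + 27.0 = 75.4 m

75.4 m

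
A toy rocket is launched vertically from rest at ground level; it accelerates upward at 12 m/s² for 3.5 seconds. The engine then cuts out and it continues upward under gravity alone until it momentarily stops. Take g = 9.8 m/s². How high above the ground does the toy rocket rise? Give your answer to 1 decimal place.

163.5 m

Phase 1 (powered ascent): v₀ = 0 m/s, a = 12 m/s².
v = v₀ + at = 0 + (12)(3.5) = 42.0 m/s
Δx = v₀t + ½at² = 0·3.5 + 0.5·12·3.5² = 73.5 m

Phase 2 (coasting upward): v₀ = 42.0 m/s, a = -9.8 m/s².
v = v₀ + at → t = (0 − 42.0) / -9.8 = 4.29 s
v² = v₀² + 2aΔx → Δx = (0² − 42.0²)/(2·-9.8) = 90.0 m
Maximum height = 73.5 + 90.0 = 164 m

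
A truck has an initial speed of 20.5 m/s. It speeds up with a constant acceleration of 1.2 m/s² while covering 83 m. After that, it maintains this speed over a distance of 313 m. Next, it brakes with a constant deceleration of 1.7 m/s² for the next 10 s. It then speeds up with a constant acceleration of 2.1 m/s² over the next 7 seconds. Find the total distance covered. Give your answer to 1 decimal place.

666.6 m

Phase 1 (accelerating): v₀ = 20.5 m/s, a = 1.2 m/s².
v² = v₀² + 2aΔx = 20.5² + 2·1.2·83 = 619 → v = 24.9 m/s
t = (v − v₀)/a = (24.9 − 20.5)/1.2 = 3.66 s

Phase 2 (constant speed): v₀ = 24.9 m/s, a = 0 m/s².
Constant speed: t = d/v = 313/24.9 = 12.6 s

Phase 3 (decelerating): v₀ = 24.9 m/s, a = -1.7 m/s².
v = v₀ + at = 24.9 + (-1.7)(10) = 7.89 m/s
Δx = v₀t + ½at² = 24.9·10 + 0.5·-1.7·10² = 164 m

Phase 4 (accelerating): v₀ = 7.89 m/s, a = 2.1 m/s².
v = v₀ + at = 7.89 + (2.1)(7) = 22.6 m/s
Δx = v₀t + ½at² = 7.89·7 + 0.5·2.1·7² = 107 m
Total distance = 83.0 + 313 + 164 + 107 = 667 m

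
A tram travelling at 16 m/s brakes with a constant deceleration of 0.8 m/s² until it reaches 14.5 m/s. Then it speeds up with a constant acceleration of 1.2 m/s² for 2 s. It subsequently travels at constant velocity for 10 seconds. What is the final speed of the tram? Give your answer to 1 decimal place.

16.9 m/s

Phase 1 (decelerating): v₀ = 16.0 m/s, a = -0.8 m/s².
v = v₀ + at → t = (14.5 − 16.0) / -0.8 = 1.88 s
v² = v₀² + 2aΔx → Δx = (14.5² − 16.0²)/(2·-0.8) = 28.6 m

Phase 2 (accelerating): v₀ = 14.5 m/s, a = 1.2 m/s².
v = v₀ + at = 14.5 + (1.2)(2) = 16.9 m/s
Δx = v₀t + ½at² = 14.5·2 + 0.5·1.2·2² = 31.4 m

Phase 3 (constant speed): v₀ = 16.9 m/s, a = 0 m/s².
v = v₀ + at = 16.9 + (0)(10) = 16.9 m/s
Δx = v₀t + ½at² = 16.9·10 + 0.5·0·10² = 169 m
Final speed = 16.9 m/s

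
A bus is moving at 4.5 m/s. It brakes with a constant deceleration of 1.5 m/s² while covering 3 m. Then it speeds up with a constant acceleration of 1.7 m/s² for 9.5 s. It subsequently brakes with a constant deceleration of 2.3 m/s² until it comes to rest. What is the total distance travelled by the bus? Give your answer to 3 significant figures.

194 m

Phase 1 (decelerating): v₀ = 4.50 m/s, a = -1.5 m/s².
v² = v₀² + 2aΔx = 4.50² + 2·-1.5·3 = 11.2 → v = 3.35 m/s
t = (v − v₀)/a = (3.35 − 4.50)/-1.5 = 0.764 s

Phase 2 (accelerating): v₀ = 3.35 m/s, a = 1.7 m/s².
v = v₀ + at = 3.35 + (1.7)(9.5) = 19.5 m/s
Δx = v₀t + ½at² = 3.35·9.5 + 0.5·1.7·9.5² = 109 m

Phase 3 (decelerating): v₀ = 19.5 m/s, a = -2.3 m/s².
v = v₀ + at → t = (0 − 19.5) / -2.3 = 8.48 s
v² = v₀² + 2aΔx → Δx = (0² − 19.5²)/(2·-2.3) = 82.7 m
Total distance = 3.00 + 109 + 82.7 = 194 m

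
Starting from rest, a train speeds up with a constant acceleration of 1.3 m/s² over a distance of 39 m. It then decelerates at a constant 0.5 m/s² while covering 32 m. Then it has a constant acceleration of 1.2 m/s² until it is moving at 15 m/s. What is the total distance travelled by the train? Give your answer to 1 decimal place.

Phase 1 (accelerating): v₀ = 0 m/s, a = 1.3 m/s².
v² = v₀² + 2aΔx = 0² + 2·1.3·39 = 101 → v = 10.1 m/s
t = (v − v₀)/a = (10.1 − 0)/1.3 = 7.75 s

Phase 2 (decelerating): v₀ = 10.1 m/s, a = -0.5 m/s².
v² = v₀² + 2aΔx = 10.1² + 2·-0.5·32 = 69.4 → v = 8.33 m/s
t = (v − v₀)/a = (8.33 − 10.1)/-0.5 = 3.48 s

Phase 3 (accelerating): v₀ = 8.33 m/s, a = 1.2 m/s².
v = v₀ + at → t = (15 − 8.33) / 1.2 = 5.56 s
v² = v₀² + 2aΔx → Δx = (15² − 8.33²)/(2·1.2) = 64.8 m
Total distance = 39.0 + 32.0 + 64.8 = 136 m

135.8 m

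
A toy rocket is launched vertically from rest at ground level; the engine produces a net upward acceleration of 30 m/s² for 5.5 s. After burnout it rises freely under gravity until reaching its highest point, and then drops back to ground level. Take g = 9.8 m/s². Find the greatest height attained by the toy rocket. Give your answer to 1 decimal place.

1842.8 m

Phase 1 (powered ascent): v₀ = 0 m/s, a = 30 m/s².
v = v₀ + at = 0 + (30)(5.5) = 165 m/s
Δx = v₀t + ½at² = 0·5.5 + 0.5·30·5.5² = 454 m

Phase 2 (coasting upward): v₀ = 165 m/s, a = -9.8 m/s².
v = v₀ + at → t = (0 − 165) / -9.8 = 16.8 s
v² = v₀² + 2aΔx → Δx = (0² − 165²)/(2·-9.8) = 1390 m
Maximum height = 454 + 1390 = 1840 m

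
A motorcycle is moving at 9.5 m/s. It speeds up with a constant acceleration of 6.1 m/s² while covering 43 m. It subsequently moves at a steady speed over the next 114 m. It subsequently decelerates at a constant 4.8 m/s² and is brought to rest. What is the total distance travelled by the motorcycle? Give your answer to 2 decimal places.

Phase 1 (accelerating): v₀ = 9.50 m/s, a = 6.1 m/s².
v² = v₀² + 2aΔx = 9.50² + 2·6.1·43 = 615 → v = 24.8 m/s
t = (v − v₀)/a = (24.8 − 9.50)/6.1 = 2.51 s

Phase 2 (constant speed): v₀ = 24.8 m/s, a = 0 m/s².
Constant speed: t = d/v = 114/24.8 = 4.60 s

Phase 3 (decelerating): v₀ = 24.8 m/s, a = -4.8 m/s².
v = v₀ + at → t = (0 − 24.8) / -4.8 = 5.17 s
v² = v₀² + 2aΔx → Δx = (0² − 24.8²)/(2·-4.8) = 64.0 m
Total distance = 43.0 + 114 + 64.0 = 221 m

221.05 m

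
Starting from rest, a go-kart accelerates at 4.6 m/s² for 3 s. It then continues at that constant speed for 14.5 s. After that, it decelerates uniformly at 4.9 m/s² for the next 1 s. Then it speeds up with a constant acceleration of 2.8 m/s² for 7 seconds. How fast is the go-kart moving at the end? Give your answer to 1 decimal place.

28.5 m/s

Phase 1 (accelerating): v₀ = 0 m/s, a = 4.6 m/s².
v = v₀ + at = 0 + (4.6)(3) = 13.8 m/s
Δx = v₀t + ½at² = 0·3 + 0.5·4.6·3² = 20.7 m

Phase 2 (constant speed): v₀ = 13.8 m/s, a = 0 m/s².
v = v₀ + at = 13.8 + (0)(14.5) = 13.8 m/s
Δx = v₀t + ½at² = 13.8·14.5 + 0.5·0·14.5² = 200 m

Phase 3 (decelerating): v₀ = 13.8 m/s, a = -4.9 m/s².
v = v₀ + at = 13.8 + (-4.9)(1) = 8.90 m/s
Δx = v₀t + ½at² = 13.8·1 + 0.5·-4.9·1² = 11.3 m

Phase 4 (accelerating): v₀ = 8.90 m/s, a = 2.8 m/s².
v = v₀ + at = 8.90 + (2.8)(7) = 28.5 m/s
Δx = v₀t + ½at² = 8.90·7 + 0.5·2.8·7² = 131 m
Final speed = 28.5 m/s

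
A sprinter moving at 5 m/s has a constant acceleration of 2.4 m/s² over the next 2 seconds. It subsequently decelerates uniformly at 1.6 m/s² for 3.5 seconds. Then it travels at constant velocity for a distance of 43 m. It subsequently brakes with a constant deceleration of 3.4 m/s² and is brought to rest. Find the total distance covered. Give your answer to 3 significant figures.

Phase 1 (accelerating): v₀ = 5.00 m/s, a = 2.4 m/s².
v = v₀ + at = 5.00 + (2.4)(2) = 9.80 m/s
Δx = v₀t + ½at² = 5.00·2 + 0.5·2.4·2² = 14.8 m

Phase 2 (decelerating): v₀ = 9.80 m/s, a = -1.6 m/s².
v = v₀ + at = 9.80 + (-1.6)(3.5) = 4.20 m/s
Δx = v₀t + ½at² = 9.80·3.5 + 0.5·-1.6·3.5² = 24.5 m

Phase 3 (constant speed): v₀ = 4.20 m/s, a = 0 m/s².
Constant speed: t = d/v = 43/4.20 = 10.2 s

Phase 4 (decelerating): v₀ = 4.20 m/s, a = -3.4 m/s².
v = v₀ + at → t = (0 − 4.20) / -3.4 = 1.24 s
v² = v₀² + 2aΔx → Δx = (0² − 4.20²)/(2·-3.4) = 2.59 m
Total distance = 14.8 + 24.5 + 43.0 + 2.59 = 84.9 m

84.9 m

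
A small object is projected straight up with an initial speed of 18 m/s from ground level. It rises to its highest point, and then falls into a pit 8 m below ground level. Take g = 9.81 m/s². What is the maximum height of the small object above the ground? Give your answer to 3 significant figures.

Phase 1 (rising): v₀ = 18.0 m/s, a = -9.81 m/s².
v = v₀ + at → t = (0 − 18.0) / -9.81 = 1.83 s
v² = v₀² + 2aΔx → Δx = (0² − 18.0²)/(2·-9.81) = 16.5 m
Maximum height = 16.5 m

16.5 m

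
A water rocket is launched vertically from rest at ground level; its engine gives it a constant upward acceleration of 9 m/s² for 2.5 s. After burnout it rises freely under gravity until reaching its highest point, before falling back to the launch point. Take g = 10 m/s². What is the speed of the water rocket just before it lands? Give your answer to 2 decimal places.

Phase 1 (powered ascent): v₀ = 0 m/s, a = 9 m/s².
v = v₀ + at = 0 + (9)(2.5) = 22.5 m/s
Δx = v₀t + ½at² = 0·2.5 + 0.5·9·2.5² = 28.1 m

Phase 2 (coasting upward): v₀ = 22.5 m/s, a = -10 m/s².
v = v₀ + at → t = (0 − 22.5) / -10 = 2.25 s
v² = v₀² + 2aΔx → Δx = (0² − 22.5²)/(2·-10) = 25.3 m

Phase 3 (free fall): v₀ = 0 m/s, a = -10 m/s².
Falls 53.4 m from rest: t = √(2·53.4/10) = 3.27 s; v = g·t = 32.7 m/s.
Impact speed = 32.7 m/s

32.69 m/s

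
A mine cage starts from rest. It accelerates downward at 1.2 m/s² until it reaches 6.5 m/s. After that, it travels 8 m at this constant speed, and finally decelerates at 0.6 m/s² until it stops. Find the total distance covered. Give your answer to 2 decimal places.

Phase 1 (accelerating): v₀ = 0 m/s, a = 1.2 m/s².
v = v₀ + at → t = (6.5 − 0) / 1.2 = 5.42 s
v² = v₀² + 2aΔx → Δx = (6.5² − 0²)/(2·1.2) = 17.6 m

Phase 2 (constant speed): v₀ = 6.50 m/s, a = 0 m/s².
Constant speed: t = d/v = 8/6.50 = 1.23 s

Phase 3 (decelerating): v₀ = 6.50 m/s, a = -0.6 m/s².
v = v₀ + at → t = (0 − 6.50) / -0.6 = 10.8 s
v² = v₀² + 2aΔx → Δx = (0² − 6.50²)/(2·-0.6) = 35.2 m
Total distance = 17.6 + 8.00 + 35.2 = 60.8 m

60.81 m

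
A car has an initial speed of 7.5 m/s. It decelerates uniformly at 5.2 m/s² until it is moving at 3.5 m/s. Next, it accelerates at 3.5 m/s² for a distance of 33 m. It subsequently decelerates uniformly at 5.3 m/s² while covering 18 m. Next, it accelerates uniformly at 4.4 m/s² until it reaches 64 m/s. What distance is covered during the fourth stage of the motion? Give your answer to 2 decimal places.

Phase 1 (decelerating): v₀ = 7.50 m/s, a = -5.2 m/s².
v = v₀ + at → t = (3.5 − 7.50) / -5.2 = 0.769 s
v² = v₀² + 2aΔx → Δx = (3.5² − 7.50²)/(2·-5.2) = 4.23 m

Phase 2 (accelerating): v₀ = 3.50 m/s, a = 3.5 m/s².
v² = v₀² + 2aΔx = 3.50² + 2·3.5·33 = 243 → v = 15.6 m/s
t = (v − v₀)/a = (15.6 − 3.50)/3.5 = 3.46 s

Phase 3 (decelerating): v₀ = 15.6 m/s, a = -5.3 m/s².
v² = v₀² + 2aΔx = 15.6² + 2·-5.3·18 = 52.5 → v = 7.24 m/s
t = (v − v₀)/a = (7.24 − 15.6)/-5.3 = 1.58 s

Phase 4 (accelerating): v₀ = 7.24 m/s, a = 4.4 m/s².
v = v₀ + at → t = (64 − 7.24) / 4.4 = 12.9 s
v² = v₀² + 2aΔx → Δx = (64² − 7.24²)/(2·4.4) = 459 m
Distance in phase 4 = 459 m

459.49 m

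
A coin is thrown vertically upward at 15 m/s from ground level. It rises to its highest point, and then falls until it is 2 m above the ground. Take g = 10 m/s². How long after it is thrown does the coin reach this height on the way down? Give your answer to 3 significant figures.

Phase 1 (rising): v₀ = 15.0 m/s, a = -10 m/s².
v = v₀ + at → t = (0 − 15.0) / -10 = 1.50 s
v² = v₀² + 2aΔx → Δx = (0² − 15.0²)/(2·-10) = 11.2 m

Phase 2 (falling): v₀ = 0 m/s, a = -10 m/s².
Falls 9.25 m from rest: t = √(2·9.25/10) = 1.36 s; v = g·t = 13.6 m/s.
Total time = 1.50 + 1.36 = 2.86 s

2.86 s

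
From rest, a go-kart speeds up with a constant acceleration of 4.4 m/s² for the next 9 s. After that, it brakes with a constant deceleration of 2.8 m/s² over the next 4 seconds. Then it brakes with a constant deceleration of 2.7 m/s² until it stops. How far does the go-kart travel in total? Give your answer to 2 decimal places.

463.56 m

Phase 1 (accelerating): v₀ = 0 m/s, a = 4.4 m/s².
v = v₀ + at = 0 + (4.4)(9) = 39.6 m/s
Δx = v₀t + ½at² = 0·9 + 0.5·4.4·9² = 178 m

Phase 2 (decelerating): v₀ = 39.6 m/s, a = -2.8 m/s².
v = v₀ + at = 39.6 + (-2.8)(4) = 28.4 m/s
Δx = v₀t + ½at² = 39.6·4 + 0.5·-2.8·4² = 136 m

Phase 3 (decelerating): v₀ = 28.4 m/s, a = -2.7 m/s².
v = v₀ + at → t = (0 − 28.4) / -2.7 = 10.5 s
v² = v₀² + 2aΔx → Δx = (0² − 28.4²)/(2·-2.7) = 149 m
Total distance = 178 + 136 + 149 = 464 m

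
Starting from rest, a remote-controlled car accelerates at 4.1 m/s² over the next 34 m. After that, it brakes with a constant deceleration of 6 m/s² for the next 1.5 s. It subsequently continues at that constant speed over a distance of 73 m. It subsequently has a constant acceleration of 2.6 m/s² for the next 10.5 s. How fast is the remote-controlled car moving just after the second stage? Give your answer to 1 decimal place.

Phase 1 (accelerating): v₀ = 0 m/s, a = 4.1 m/s².
v² = v₀² + 2aΔx = 0² + 2·4.1·34 = 279 → v = 16.7 m/s
t = (v − v₀)/a = (16.7 − 0)/4.1 = 4.07 s

Phase 2 (decelerating): v₀ = 16.7 m/s, a = -6 m/s².
v = v₀ + at = 16.7 + (-6)(1.5) = 7.70 m/s
Δx = v₀t + ½at² = 16.7·1.5 + 0.5·-6·1.5² = 18.3 m
Speed at end of phase 2 = 7.70 m/s

7.7 m/s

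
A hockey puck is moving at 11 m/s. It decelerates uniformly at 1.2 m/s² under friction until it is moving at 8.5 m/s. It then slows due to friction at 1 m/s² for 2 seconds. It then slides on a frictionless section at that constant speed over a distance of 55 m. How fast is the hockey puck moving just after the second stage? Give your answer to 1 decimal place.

Phase 1 (decelerating): v₀ = 11.0 m/s, a = -1.2 m/s².
v = v₀ + at → t = (8.5 − 11.0) / -1.2 = 2.08 s
v² = v₀² + 2aΔx → Δx = (8.5² − 11.0²)/(2·-1.2) = 20.3 m

Phase 2 (decelerating): v₀ = 8.50 m/s, a = -1 m/s².
v = v₀ + at = 8.50 + (-1)(2) = 6.50 m/s
Δx = v₀t + ½at² = 8.50·2 + 0.5·-1·2² = 15.0 m
Speed at end of phase 2 = 6.50 m/s

6.5 m/s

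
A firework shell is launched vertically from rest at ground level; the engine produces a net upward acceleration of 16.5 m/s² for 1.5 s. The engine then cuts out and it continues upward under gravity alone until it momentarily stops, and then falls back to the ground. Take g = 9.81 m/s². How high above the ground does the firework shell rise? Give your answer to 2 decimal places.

Phase 1 (powered ascent): v₀ = 0 m/s, a = 16.5 m/s².
v = v₀ + at = 0 + (16.5)(1.5) = 24.8 m/s
Δx = v₀t + ½at² = 0·1.5 + 0.5·16.5·1.5² = 18.6 m

Phase 2 (coasting upward): v₀ = 24.8 m/s, a = -9.81 m/s².
v = v₀ + at → t = (0 − 24.8) / -9.81 = 2.52 s
v² = v₀² + 2aΔx → Δx = (0² − 24.8²)/(2·-9.81) = 31.2 m
Maximum height = 18.6 + 31.2 = 49.8 m

49.78 m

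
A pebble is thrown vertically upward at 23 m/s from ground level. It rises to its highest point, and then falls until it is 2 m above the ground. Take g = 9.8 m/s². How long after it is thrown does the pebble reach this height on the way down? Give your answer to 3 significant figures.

Phase 1 (rising): v₀ = 23.0 m/s, a = -9.8 m/s².
v = v₀ + at → t = (0 − 23.0) / -9.8 = 2.35 s
v² = v₀² + 2aΔx → Δx = (0² − 23.0²)/(2·-9.8) = 27.0 m

Phase 2 (falling): v₀ = 0 m/s, a = -9.8 m/s².
Falls 25.0 m from rest: t = √(2·25.0/9.8) = 2.26 s; v = g·t = 22.1 m/s.
Total time = 2.35 + 2.26 = 4.61 s

4.61 s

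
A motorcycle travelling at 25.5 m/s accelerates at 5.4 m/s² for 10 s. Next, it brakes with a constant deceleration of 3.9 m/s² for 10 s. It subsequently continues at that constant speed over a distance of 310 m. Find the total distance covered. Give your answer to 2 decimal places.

Phase 1 (accelerating): v₀ = 25.5 m/s, a = 5.4 m/s².
v = v₀ + at = 25.5 + (5.4)(10) = 79.5 m/s
Δx = v₀t + ½at² = 25.5·10 + 0.5·5.4·10² = 525 m

Phase 2 (decelerating): v₀ = 79.5 m/s, a = -3.9 m/s².
v = v₀ + at = 79.5 + (-3.9)(10) = 40.5 m/s
Δx = v₀t + ½at² = 79.5·10 + 0.5·-3.9·10² = 600 m

Phase 3 (constant speed): v₀ = 40.5 m/s, a = 0 m/s².
Constant speed: t = d/v = 310/40.5 = 7.65 s
Total distance = 525 + 600 + 310 = 1440 m

1435.00 m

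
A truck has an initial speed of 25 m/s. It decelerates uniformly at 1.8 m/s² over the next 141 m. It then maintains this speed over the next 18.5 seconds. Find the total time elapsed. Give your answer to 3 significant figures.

26.4 s

Phase 1 (decelerating): v₀ = 25.0 m/s, a = -1.8 m/s².
v² = v₀² + 2aΔx = 25.0² + 2·-1.8·141 = 117 → v = 10.8 m/s
t = (v − v₀)/a = (10.8 − 25.0)/-1.8 = 7.87 s

Phase 2 (constant speed): v₀ = 10.8 m/s, a = 0 m/s².
v = v₀ + at = 10.8 + (0)(18.5) = 10.8 m/s
Δx = v₀t + ½at² = 10.8·18.5 + 0.5·0·18.5² = 200 m
Total time = 7.87 + 18.5 = 26.4 s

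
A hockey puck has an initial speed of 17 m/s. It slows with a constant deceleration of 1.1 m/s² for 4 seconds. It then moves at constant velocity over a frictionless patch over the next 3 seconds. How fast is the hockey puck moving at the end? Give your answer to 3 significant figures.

12.6 m/s

Phase 1 (decelerating): v₀ = 17.0 m/s, a = -1.1 m/s².
v = v₀ + at = 17.0 + (-1.1)(4) = 12.6 m/s
Δx = v₀t + ½at² = 17.0·4 + 0.5·-1.1·4² = 59.2 m

Phase 2 (constant speed): v₀ = 12.6 m/s, a = 0 m/s².
v = v₀ + at = 12.6 + (0)(3) = 12.6 m/s
Δx = v₀t + ½at² = 12.6·3 + 0.5·0·3² = 37.8 m
Final speed = 12.6 m/s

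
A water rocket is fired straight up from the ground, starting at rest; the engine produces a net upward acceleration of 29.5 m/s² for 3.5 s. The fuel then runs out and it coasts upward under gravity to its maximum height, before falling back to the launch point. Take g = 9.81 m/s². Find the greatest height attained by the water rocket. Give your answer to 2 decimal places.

724.04 m

Phase 1 (powered ascent): v₀ = 0 m/s, a = 29.5 m/s².
v = v₀ + at = 0 + (29.5)(3.5) = 103 m/s
Δx = v₀t + ½at² = 0·3.5 + 0.5·29.5·3.5² = 181 m

Phase 2 (coasting upward): v₀ = 103 m/s, a = -9.81 m/s².
v = v₀ + at → t = (0 − 103) / -9.81 = 10.5 s
v² = v₀² + 2aΔx → Δx = (0² − 103²)/(2·-9.81) = 543 m
Maximum height = 181 + 543 = 724 m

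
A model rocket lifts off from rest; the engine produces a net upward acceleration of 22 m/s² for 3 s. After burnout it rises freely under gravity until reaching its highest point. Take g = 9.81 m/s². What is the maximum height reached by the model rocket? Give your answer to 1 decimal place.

321.0 m

Phase 1 (powered ascent): v₀ = 0 m/s, a = 22 m/s².
v = v₀ + at = 0 + (22)(3) = 66.0 m/s
Δx = v₀t + ½at² = 0·3 + 0.5·22·3² = 99.0 m

Phase 2 (coasting upward): v₀ = 66.0 m/s, a = -9.81 m/s².
v = v₀ + at → t = (0 − 66.0) / -9.81 = 6.73 s
v² = v₀² + 2aΔx → Δx = (0² − 66.0²)/(2·-9.81) = 222 m
Maximum height = 99.0 + 222 = 321 m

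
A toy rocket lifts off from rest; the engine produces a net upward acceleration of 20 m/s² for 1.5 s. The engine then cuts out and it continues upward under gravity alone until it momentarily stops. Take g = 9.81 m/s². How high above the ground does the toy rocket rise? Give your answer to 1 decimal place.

68.4 m

Phase 1 (powered ascent): v₀ = 0 m/s, a = 20 m/s².
v = v₀ + at = 0 + (20)(1.5) = 30.0 m/s
Δx = v₀t + ½at² = 0·1.5 + 0.5·20·1.5² = 22.5 m

Phase 2 (coasting upward): v₀ = 30.0 m/s, a = -9.81 m/s².
v = v₀ + at → t = (0 − 30.0) / -9.81 = 3.06 s
v² = v₀² + 2aΔx → Δx = (0² − 30.0²)/(2·-9.81) = 45.9 m
Maximum height = 22.5 + 45.9 = 68.4 m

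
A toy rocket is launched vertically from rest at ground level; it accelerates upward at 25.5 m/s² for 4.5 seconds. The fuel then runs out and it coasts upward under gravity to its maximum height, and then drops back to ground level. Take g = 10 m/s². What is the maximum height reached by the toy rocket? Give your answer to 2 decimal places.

916.57 m

Phase 1 (powered ascent): v₀ = 0 m/s, a = 25.5 m/s².
v = v₀ + at = 0 + (25.5)(4.5) = 115 m/s
Δx = v₀t + ½at² = 0·4.5 + 0.5·25.5·4.5² = 258 m

Phase 2 (coasting upward): v₀ = 115 m/s, a = -10 m/s².
v = v₀ + at → t = (0 − 115) / -10 = 11.5 s
v² = v₀² + 2aΔx → Δx = (0² − 115²)/(2·-10) = 658 m
Maximum height = 258 + 658 = 917 m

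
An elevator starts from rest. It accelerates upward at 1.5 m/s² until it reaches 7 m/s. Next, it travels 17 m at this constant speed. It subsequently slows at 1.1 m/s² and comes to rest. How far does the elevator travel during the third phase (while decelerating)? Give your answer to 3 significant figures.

22.3 m

Phase 1 (accelerating): v₀ = 0 m/s, a = 1.5 m/s².
v = v₀ + at → t = (7 − 0) / 1.5 = 4.67 s
v² = v₀² + 2aΔx → Δx = (7² − 0²)/(2·1.5) = 16.3 m

Phase 2 (constant speed): v₀ = 7.00 m/s, a = 0 m/s².
Constant speed: t = d/v = 17/7.00 = 2.43 s

Phase 3 (decelerating): v₀ = 7.00 m/s, a = -1.1 m/s².
v = v₀ + at → t = (0 − 7.00) / -1.1 = 6.36 s
v² = v₀² + 2aΔx → Δx = (0² − 7.00²)/(2·-1.1) = 22.3 m
Distance in phase 3 = 22.3 m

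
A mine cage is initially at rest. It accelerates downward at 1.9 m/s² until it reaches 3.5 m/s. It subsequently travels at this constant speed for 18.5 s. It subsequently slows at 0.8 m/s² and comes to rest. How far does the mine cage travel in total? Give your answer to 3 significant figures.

Phase 1 (accelerating): v₀ = 0 m/s, a = 1.9 m/s².
v = v₀ + at → t = (3.5 − 0) / 1.9 = 1.84 s
v² = v₀² + 2aΔx → Δx = (3.5² − 0²)/(2·1.9) = 3.22 m

Phase 2 (constant speed): v₀ = 3.50 m/s, a = 0 m/s².
v = v₀ + at = 3.50 + (0)(18.5) = 3.50 m/s
Δx = v₀t + ½at² = 3.50·18.5 + 0.5·0·18.5² = 64.8 m

Phase 3 (decelerating): v₀ = 3.50 m/s, a = -0.8 m/s².
v = v₀ + at → t = (0 − 3.50) / -0.8 = 4.38 s
v² = v₀² + 2aΔx → Δx = (0² − 3.50²)/(2·-0.8) = 7.66 m
Total distance = 3.22 + 64.8 + 7.66 = 75.6 m

75.6 m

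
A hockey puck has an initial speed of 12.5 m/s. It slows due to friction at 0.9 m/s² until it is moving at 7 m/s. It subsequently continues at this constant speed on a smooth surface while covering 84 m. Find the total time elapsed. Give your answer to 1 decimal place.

18.1 s

Phase 1 (decelerating): v₀ = 12.5 m/s, a = -0.9 m/s².
v = v₀ + at → t = (7 − 12.5) / -0.9 = 6.11 s
v² = v₀² + 2aΔx → Δx = (7² − 12.5²)/(2·-0.9) = 59.6 m

Phase 2 (constant speed): v₀ = 7.00 m/s, a = 0 m/s².
Constant speed: t = d/v = 84/7.00 = 12.0 s
Total time = 6.11 + 12.0 = 18.1 s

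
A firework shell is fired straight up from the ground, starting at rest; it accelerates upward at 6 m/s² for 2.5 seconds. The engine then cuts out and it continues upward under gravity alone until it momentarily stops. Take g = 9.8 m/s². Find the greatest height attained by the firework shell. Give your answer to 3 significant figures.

30.2 m

Phase 1 (powered ascent): v₀ = 0 m/s, a = 6 m/s².
v = v₀ + at = 0 + (6)(2.5) = 15.0 m/s
Δx = v₀t + ½at² = 0·2.5 + 0.5·6·2.5² = 18.8 m

Phase 2 (coasting upward): v₀ = 15.0 m/s, a = -9.8 m/s².
v = v₀ + at → t = (0 − 15.0) / -9.8 = 1.53 s
v² = v₀² + 2aΔx → Δx = (0² − 15.0²)/(2·-9.8) = 11.5 m
Maximum height = 18.8 + 11.5 = 30.2 m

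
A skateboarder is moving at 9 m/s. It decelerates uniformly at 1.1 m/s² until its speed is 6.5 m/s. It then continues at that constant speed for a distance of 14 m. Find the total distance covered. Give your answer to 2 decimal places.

Phase 1 (decelerating): v₀ = 9.00 m/s, a = -1.1 m/s².
v = v₀ + at → t = (6.5 − 9.00) / -1.1 = 2.27 s
v² = v₀² + 2aΔx → Δx = (6.5² − 9.00²)/(2·-1.1) = 17.6 m

Phase 2 (constant speed): v₀ = 6.50 m/s, a = 0 m/s².
Constant speed: t = d/v = 14/6.50 = 2.15 s
Total distance = 17.6 + 14.0 = 31.6 m

31.61 m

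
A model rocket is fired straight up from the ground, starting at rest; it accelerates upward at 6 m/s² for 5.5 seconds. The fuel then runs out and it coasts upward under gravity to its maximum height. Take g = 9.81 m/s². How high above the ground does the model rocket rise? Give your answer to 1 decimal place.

Phase 1 (powered ascent): v₀ = 0 m/s, a = 6 m/s².
v = v₀ + at = 0 + (6)(5.5) = 33.0 m/s
Δx = v₀t + ½at² = 0·5.5 + 0.5·6·5.5² = 90.8 m

Phase 2 (coasting upward): v₀ = 33.0 m/s, a = -9.81 m/s².
v = v₀ + at → t = (0 − 33.0) / -9.81 = 3.36 s
v² = v₀² + 2aΔx → Δx = (0² − 33.0²)/(2·-9.81) = 55.5 m
Maximum height = 90.8 + 55.5 = 146 m

146.3 m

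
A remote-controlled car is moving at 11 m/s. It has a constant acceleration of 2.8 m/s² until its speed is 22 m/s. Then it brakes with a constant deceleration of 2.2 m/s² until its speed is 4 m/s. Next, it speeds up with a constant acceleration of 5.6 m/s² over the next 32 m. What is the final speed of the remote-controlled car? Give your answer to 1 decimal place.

19.3 m/s

Phase 1 (accelerating): v₀ = 11.0 m/s, a = 2.8 m/s².
v = v₀ + at → t = (22 − 11.0) / 2.8 = 3.93 s
v² = v₀² + 2aΔx → Δx = (22² − 11.0²)/(2·2.8) = 64.8 m

Phase 2 (decelerating): v₀ = 22.0 m/s, a = -2.2 m/s².
v = v₀ + at → t = (4 − 22.0) / -2.2 = 8.18 s
v² = v₀² + 2aΔx → Δx = (4² − 22.0²)/(2·-2.2) = 106 m

Phase 3 (accelerating): v₀ = 4.00 m/s, a = 5.6 m/s².
v² = v₀² + 2aΔx = 4.00² + 2·5.6·32 = 374 → v = 19.3 m/s
t = (v − v₀)/a = (19.3 − 4.00)/5.6 = 2.74 s
Final speed = 19.3 m/s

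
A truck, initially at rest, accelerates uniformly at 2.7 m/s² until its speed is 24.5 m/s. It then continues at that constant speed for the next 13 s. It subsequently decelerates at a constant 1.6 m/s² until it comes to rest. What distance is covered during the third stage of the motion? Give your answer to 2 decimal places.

Phase 1 (accelerating): v₀ = 0 m/s, a = 2.7 m/s².
v = v₀ + at → t = (24.5 − 0) / 2.7 = 9.07 s
v² = v₀² + 2aΔx → Δx = (24.5² − 0²)/(2·2.7) = 111 m

Phase 2 (constant speed): v₀ = 24.5 m/s, a = 0 m/s².
v = v₀ + at = 24.5 + (0)(13) = 24.5 m/s
Δx = v₀t + ½at² = 24.5·13 + 0.5·0·13² = 318 m

Phase 3 (decelerating): v₀ = 24.5 m/s, a = -1.6 m/s².
v = v₀ + at → t = (0 − 24.5) / -1.6 = 15.3 s
v² = v₀² + 2aΔx → Δx = (0² − 24.5²)/(2·-1.6) = 188 m
Distance in phase 3 = 188 m

187.58 m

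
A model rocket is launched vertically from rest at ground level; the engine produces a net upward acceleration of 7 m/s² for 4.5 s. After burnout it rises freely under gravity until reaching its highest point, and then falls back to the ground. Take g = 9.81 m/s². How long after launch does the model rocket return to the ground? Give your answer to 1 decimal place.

12.7 s

Phase 1 (powered ascent): v₀ = 0 m/s, a = 7 m/s².
v = v₀ + at = 0 + (7)(4.5) = 31.5 m/s
Δx = v₀t + ½at² = 0·4.5 + 0.5·7·4.5² = 70.9 m

Phase 2 (coasting upward): v₀ = 31.5 m/s, a = -9.81 m/s².
v = v₀ + at → t = (0 − 31.5) / -9.81 = 3.21 s
v² = v₀² + 2aΔx → Δx = (0² − 31.5²)/(2·-9.81) = 50.6 m

Phase 3 (free fall): v₀ = 0 m/s, a = -9.81 m/s².
Falls 121 m from rest: t = √(2·121/9.81) = 4.98 s; v = g·t = 48.8 m/s.
Total time = 4.50 + 3.21 + 4.98 = 12.7 s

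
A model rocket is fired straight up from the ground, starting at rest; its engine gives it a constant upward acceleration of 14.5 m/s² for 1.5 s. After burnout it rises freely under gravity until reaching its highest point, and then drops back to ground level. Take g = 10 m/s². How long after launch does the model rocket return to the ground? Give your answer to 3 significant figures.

Phase 1 (powered ascent): v₀ = 0 m/s, a = 14.5 m/s².
v = v₀ + at = 0 + (14.5)(1.5) = 21.8 m/s
Δx = v₀t + ½at² = 0·1.5 + 0.5·14.5·1.5² = 16.3 m

Phase 2 (coasting upward): v₀ = 21.8 m/s, a = -10 m/s².
v = v₀ + at → t = (0 − 21.8) / -10 = 2.17 s
v² = v₀² + 2aΔx → Δx = (0² − 21.8²)/(2·-10) = 23.7 m

Phase 3 (free fall): v₀ = 0 m/s, a = -10 m/s².
Falls 40.0 m from rest: t = √(2·40.0/10) = 2.83 s; v = g·t = 28.3 m/s.
Total time = 1.50 + 2.17 + 2.83 = 6.50 s

6.50 s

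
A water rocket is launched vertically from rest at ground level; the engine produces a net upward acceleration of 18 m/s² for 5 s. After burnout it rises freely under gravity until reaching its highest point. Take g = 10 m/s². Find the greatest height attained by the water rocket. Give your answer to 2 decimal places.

630.00 m

Phase 1 (powered ascent): v₀ = 0 m/s, a = 18 m/s².
v = v₀ + at = 0 + (18)(5) = 90.0 m/s
Δx = v₀t + ½at² = 0·5 + 0.5·18·5² = 225 m

Phase 2 (coasting upward): v₀ = 90.0 m/s, a = -10 m/s².
v = v₀ + at → t = (0 − 90.0) / -10 = 9.00 s
v² = v₀² + 2aΔx → Δx = (0² − 90.0²)/(2·-10) = 405 m
Maximum height = 225 + 405 = 630 m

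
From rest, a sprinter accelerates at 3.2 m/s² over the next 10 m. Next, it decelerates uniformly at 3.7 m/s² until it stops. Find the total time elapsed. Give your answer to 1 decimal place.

4.7 s

Phase 1 (accelerating): v₀ = 0 m/s, a = 3.2 m/s².
v² = v₀² + 2aΔx = 0² + 2·3.2·10 = 64.0 → v = 8.00 m/s
t = (v − v₀)/a = (8.00 − 0)/3.2 = 2.50 s

Phase 2 (decelerating): v₀ = 8.00 m/s, a = -3.7 m/s².
v = v₀ + at → t = (0 − 8.00) / -3.7 = 2.16 s
v² = v₀² + 2aΔx → Δx = (0² − 8.00²)/(2·-3.7) = 8.65 m
Total time = 2.50 + 2.16 = 4.66 s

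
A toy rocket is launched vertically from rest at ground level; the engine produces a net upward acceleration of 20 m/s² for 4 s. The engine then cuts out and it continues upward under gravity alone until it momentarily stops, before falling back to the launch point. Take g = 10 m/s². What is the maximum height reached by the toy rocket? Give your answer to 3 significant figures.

Phase 1 (powered ascent): v₀ = 0 m/s, a = 20 m/s².
v = v₀ + at = 0 + (20)(4) = 80.0 m/s
Δx = v₀t + ½at² = 0·4 + 0.5·20·4² = 160 m

Phase 2 (coasting upward): v₀ = 80.0 m/s, a = -10 m/s².
v = v₀ + at → t = (0 − 80.0) / -10 = 8.00 s
v² = v₀² + 2aΔx → Δx = (0² − 80.0²)/(2·-10) = 320 m
Maximum height = 160 + 320 = 480 m

480 m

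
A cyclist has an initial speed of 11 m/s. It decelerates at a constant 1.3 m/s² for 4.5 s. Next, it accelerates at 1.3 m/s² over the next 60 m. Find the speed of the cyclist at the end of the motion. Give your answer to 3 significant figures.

13.5 m/s

Phase 1 (decelerating): v₀ = 11.0 m/s, a = -1.3 m/s².
v = v₀ + at = 11.0 + (-1.3)(4.5) = 5.15 m/s
Δx = v₀t + ½at² = 11.0·4.5 + 0.5·-1.3·4.5² = 36.3 m

Phase 2 (accelerating): v₀ = 5.15 m/s, a = 1.3 m/s².
v² = v₀² + 2aΔx = 5.15² + 2·1.3·60 = 183 → v = 13.5 m/s
t = (v − v₀)/a = (13.5 − 5.15)/1.3 = 6.43 s
Final speed = 13.5 m/s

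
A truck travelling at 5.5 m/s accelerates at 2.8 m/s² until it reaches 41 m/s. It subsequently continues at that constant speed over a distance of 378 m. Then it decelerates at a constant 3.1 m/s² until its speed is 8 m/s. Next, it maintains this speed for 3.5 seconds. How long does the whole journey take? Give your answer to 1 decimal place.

36.0 s

Phase 1 (accelerating): v₀ = 5.50 m/s, a = 2.8 m/s².
v = v₀ + at → t = (41 − 5.50) / 2.8 = 12.7 s
v² = v₀² + 2aΔx → Δx = (41² − 5.50²)/(2·2.8) = 295 m

Phase 2 (constant speed): v₀ = 41.0 m/s, a = 0 m/s².
Constant speed: t = d/v = 378/41.0 = 9.22 s

Phase 3 (decelerating): v₀ = 41.0 m/s, a = -3.1 m/s².
v = v₀ + at → t = (8 − 41.0) / -3.1 = 10.6 s
v² = v₀² + 2aΔx → Δx = (8² − 41.0²)/(2·-3.1) = 261 m

Phase 4 (constant speed): v₀ = 8.00 m/s, a = 0 m/s².
v = v₀ + at = 8.00 + (0)(3.5) = 8.00 m/s
Δx = v₀t + ½at² = 8.00·3.5 + 0.5·0·3.5² = 28.0 m
Total time = 12.7 + 9.22 + 10.6 + 3.50 = 36.0 s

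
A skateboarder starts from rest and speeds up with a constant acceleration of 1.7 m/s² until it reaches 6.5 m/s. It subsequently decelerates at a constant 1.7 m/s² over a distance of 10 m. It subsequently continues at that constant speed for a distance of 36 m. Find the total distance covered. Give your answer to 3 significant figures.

58.4 m

Phase 1 (accelerating): v₀ = 0 m/s, a = 1.7 m/s².
v = v₀ + at → t = (6.5 − 0) / 1.7 = 3.82 s
v² = v₀² + 2aΔx → Δx = (6.5² − 0²)/(2·1.7) = 12.4 m

Phase 2 (decelerating): v₀ = 6.50 m/s, a = -1.7 m/s².
v² = v₀² + 2aΔx = 6.50² + 2·-1.7·10 = 8.25 → v = 2.87 m/s
t = (v − v₀)/a = (2.87 − 6.50)/-1.7 = 2.13 s

Phase 3 (constant speed): v₀ = 2.87 m/s, a = 0 m/s².
Constant speed: t = d/v = 36/2.87 = 12.5 s
Total distance = 12.4 + 10.0 + 36.0 = 58.4 m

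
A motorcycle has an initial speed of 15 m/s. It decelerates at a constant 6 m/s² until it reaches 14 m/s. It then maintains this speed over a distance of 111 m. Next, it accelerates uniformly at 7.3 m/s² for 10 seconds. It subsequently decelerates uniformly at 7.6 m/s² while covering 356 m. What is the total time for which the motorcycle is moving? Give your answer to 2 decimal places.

23.43 s

Phase 1 (decelerating): v₀ = 15.0 m/s, a = -6 m/s².
v = v₀ + at → t = (14 − 15.0) / -6 = 0.167 s
v² = v₀² + 2aΔx → Δx = (14² − 15.0²)/(2·-6) = 2.42 m

Phase 2 (constant speed): v₀ = 14.0 m/s, a = 0 m/s².
Constant speed: t = d/v = 111/14.0 = 7.93 s

Phase 3 (accelerating): v₀ = 14.0 m/s, a = 7.3 m/s².
v = v₀ + at = 14.0 + (7.3)(10) = 87.0 m/s
Δx = v₀t + ½at² = 14.0·10 + 0.5·7.3·10² = 505 m

Phase 4 (decelerating): v₀ = 87.0 m/s, a = -7.6 m/s².
v² = v₀² + 2aΔx = 87.0² + 2·-7.6·356 = 2160 → v = 46.5 m/s
t = (v − v₀)/a = (46.5 − 87.0)/-7.6 = 5.34 s
Total time = 0.167 + 7.93 + 10.0 + 5.34 = 23.4 s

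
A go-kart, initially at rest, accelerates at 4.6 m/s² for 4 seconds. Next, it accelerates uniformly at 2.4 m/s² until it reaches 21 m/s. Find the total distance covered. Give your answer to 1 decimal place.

58.1 m

Phase 1 (accelerating): v₀ = 0 m/s, a = 4.6 m/s².
v = v₀ + at = 0 + (4.6)(4) = 18.4 m/s
Δx = v₀t + ½at² = 0·4 + 0.5·4.6·4² = 36.8 m

Phase 2 (accelerating): v₀ = 18.4 m/s, a = 2.4 m/s².
v = v₀ + at → t = (21 − 18.4) / 2.4 = 1.08 s
v² = v₀² + 2aΔx → Δx = (21² − 18.4²)/(2·2.4) = 21.3 m
Total distance = 36.8 + 21.3 = 58.1 m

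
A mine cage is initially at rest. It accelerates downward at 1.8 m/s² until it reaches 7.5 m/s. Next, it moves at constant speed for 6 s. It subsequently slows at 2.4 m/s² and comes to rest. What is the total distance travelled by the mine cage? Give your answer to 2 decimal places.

72.34 m

Phase 1 (accelerating): v₀ = 0 m/s, a = 1.8 m/s².
v = v₀ + at → t = (7.5 − 0) / 1.8 = 4.17 s
v² = v₀² + 2aΔx → Δx = (7.5² − 0²)/(2·1.8) = 15.6 m

Phase 2 (constant speed): v₀ = 7.50 m/s, a = 0 m/s².
v = v₀ + at = 7.50 + (0)(6) = 7.50 m/s
Δx = v₀t + ½at² = 7.50·6 + 0.5·0·6² = 45.0 m

Phase 3 (decelerating): v₀ = 7.50 m/s, a = -2.4 m/s².
v = v₀ + at → t = (0 − 7.50) / -2.4 = 3.12 s
v² = v₀² + 2aΔx → Δx = (0² − 7.50²)/(2·-2.4) = 11.7 m
Total distance = 15.6 + 45.0 + 11.7 = 72.3 m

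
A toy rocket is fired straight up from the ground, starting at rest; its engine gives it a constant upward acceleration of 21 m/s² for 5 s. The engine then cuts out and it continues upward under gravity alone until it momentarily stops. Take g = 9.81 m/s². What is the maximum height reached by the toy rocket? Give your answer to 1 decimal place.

824.4 m

Phase 1 (powered ascent): v₀ = 0 m/s, a = 21 m/s².
v = v₀ + at = 0 + (21)(5) = 105 m/s
Δx = v₀t + ½at² = 0·5 + 0.5·21·5² = 262 m

Phase 2 (coasting upward): v₀ = 105 m/s, a = -9.81 m/s².
v = v₀ + at → t = (0 − 105) / -9.81 = 10.7 s
v² = v₀² + 2aΔx → Δx = (0² − 105²)/(2·-9.81) = 562 m
Maximum height = 262 + 562 = 824 m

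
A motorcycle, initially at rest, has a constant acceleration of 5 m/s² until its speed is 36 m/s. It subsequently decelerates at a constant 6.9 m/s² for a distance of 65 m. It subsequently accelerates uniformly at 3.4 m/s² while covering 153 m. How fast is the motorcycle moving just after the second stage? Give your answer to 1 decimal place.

20.0 m/s

Phase 1 (accelerating): v₀ = 0 m/s, a = 5 m/s².
v = v₀ + at → t = (36 − 0) / 5 = 7.20 s
v² = v₀² + 2aΔx → Δx = (36² − 0²)/(2·5) = 130 m

Phase 2 (decelerating): v₀ = 36.0 m/s, a = -6.9 m/s².
v² = v₀² + 2aΔx = 36.0² + 2·-6.9·65 = 399 → v = 20.0 m/s
t = (v − v₀)/a = (20.0 − 36.0)/-6.9 = 2.32 s
Speed at end of phase 2 = 20.0 m/s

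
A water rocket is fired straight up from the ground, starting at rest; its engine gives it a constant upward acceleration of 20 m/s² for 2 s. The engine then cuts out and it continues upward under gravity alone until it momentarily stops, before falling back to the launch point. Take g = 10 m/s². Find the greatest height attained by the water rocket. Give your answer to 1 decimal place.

Phase 1 (powered ascent): v₀ = 0 m/s, a = 20 m/s².
v = v₀ + at = 0 + (20)(2) = 40.0 m/s
Δx = v₀t + ½at² = 0·2 + 0.5·20·2² = 40.0 m

Phase 2 (coasting upward): v₀ = 40.0 m/s, a = -10 m/s².
v = v₀ + at → t = (0 − 40.0) / -10 = 4.00 s
v² = v₀² + 2aΔx → Δx = (0² − 40.0²)/(2·-10) = 80.0 m
Maximum height = 40.0 + 80.0 = 120 m

120.0 m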